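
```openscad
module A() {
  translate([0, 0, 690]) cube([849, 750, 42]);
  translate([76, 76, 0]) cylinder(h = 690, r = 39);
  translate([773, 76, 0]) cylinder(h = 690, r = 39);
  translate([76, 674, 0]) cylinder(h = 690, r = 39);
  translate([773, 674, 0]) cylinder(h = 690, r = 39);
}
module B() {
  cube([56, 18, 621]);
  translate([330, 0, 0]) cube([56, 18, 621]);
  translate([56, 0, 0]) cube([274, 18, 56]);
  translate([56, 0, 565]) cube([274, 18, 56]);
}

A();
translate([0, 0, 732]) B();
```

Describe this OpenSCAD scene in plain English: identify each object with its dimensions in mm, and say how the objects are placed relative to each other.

A is a table: top 849 mm (x) × 750 mm (y), 42 mm thick, upper face at z = 732 mm, on four round legs of 78 mm diameter, each leg's bounding box inset 37 mm from the nearest pair of top edges, running from z = 0 to the bottom of the top.

B is a picture frame with a 274×509 mm rectangular opening (x by z) and a uniform 56 mm border on every side. Frame depth is 18 mm along y. It is built from two vertical stiles running the full outside height and two horizontal rails spanning the gap between the stiles.

The picture frame is on top of the table.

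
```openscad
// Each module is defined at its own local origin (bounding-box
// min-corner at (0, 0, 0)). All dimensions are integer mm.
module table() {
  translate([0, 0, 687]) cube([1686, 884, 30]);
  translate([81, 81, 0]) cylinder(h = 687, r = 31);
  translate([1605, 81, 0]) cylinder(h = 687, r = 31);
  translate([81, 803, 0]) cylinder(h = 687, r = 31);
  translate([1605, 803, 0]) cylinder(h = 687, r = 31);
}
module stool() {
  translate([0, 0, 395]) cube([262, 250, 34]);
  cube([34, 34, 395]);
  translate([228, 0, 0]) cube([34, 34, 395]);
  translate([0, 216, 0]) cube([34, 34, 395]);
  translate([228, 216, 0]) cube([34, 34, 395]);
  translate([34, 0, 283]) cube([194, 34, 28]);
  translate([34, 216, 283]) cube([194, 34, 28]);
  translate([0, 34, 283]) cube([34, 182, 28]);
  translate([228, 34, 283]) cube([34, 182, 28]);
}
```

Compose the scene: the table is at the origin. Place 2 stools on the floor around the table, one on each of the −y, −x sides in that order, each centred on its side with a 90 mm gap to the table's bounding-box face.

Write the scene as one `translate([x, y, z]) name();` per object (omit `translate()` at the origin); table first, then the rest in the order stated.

table();
translate([712, -340, 0]) stool();
translate([-352, 317, 0]) stool();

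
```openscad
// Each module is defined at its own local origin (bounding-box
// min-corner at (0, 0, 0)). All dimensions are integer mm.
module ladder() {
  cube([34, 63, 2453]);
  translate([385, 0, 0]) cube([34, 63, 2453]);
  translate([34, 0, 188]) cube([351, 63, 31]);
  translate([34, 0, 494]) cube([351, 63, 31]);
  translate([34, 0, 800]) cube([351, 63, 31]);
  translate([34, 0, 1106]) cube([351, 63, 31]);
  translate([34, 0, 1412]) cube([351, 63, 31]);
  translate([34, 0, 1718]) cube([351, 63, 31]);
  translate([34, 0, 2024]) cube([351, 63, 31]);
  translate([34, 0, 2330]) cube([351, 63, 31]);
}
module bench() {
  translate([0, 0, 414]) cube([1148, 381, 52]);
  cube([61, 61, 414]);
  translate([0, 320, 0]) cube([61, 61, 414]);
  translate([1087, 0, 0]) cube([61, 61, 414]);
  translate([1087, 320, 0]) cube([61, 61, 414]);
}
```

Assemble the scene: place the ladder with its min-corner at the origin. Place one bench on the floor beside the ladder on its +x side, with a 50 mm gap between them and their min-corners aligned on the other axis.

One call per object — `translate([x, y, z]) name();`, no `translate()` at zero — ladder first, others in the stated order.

ladder();
translate([469, 0, 0]) bench();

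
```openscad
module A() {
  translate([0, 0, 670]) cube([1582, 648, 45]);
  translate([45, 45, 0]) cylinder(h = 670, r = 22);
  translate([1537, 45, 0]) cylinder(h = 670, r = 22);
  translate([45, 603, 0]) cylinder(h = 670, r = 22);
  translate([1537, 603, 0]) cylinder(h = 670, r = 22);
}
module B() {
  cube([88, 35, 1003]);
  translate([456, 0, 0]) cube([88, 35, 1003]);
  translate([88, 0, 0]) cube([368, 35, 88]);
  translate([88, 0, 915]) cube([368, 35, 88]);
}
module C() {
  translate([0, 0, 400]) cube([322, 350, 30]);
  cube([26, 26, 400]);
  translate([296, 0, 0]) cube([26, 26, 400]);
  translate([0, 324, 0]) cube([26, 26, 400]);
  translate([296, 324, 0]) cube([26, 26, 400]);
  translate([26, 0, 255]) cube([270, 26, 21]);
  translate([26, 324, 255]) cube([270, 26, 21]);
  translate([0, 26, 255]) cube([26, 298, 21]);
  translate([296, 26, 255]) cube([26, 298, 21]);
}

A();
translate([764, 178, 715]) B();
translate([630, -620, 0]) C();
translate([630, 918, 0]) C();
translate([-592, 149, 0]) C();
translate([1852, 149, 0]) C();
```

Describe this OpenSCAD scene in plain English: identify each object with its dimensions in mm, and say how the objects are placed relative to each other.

A is a table: top 1582 mm (x) × 648 mm (y), 45 mm thick, upper face at z = 715 mm, on four round legs of 44 mm diameter, each leg's bounding box inset 23 mm from the nearest pair of top edges, running from z = 0 to the bottom of the top.

B is a picture frame with a 368×827 mm rectangular opening (x by z) and a uniform 88 mm border on every side. Frame depth is 35 mm along y. It is built from two vertical stiles running the full outside height and two horizontal rails spanning the gap between the stiles.

C is a simple wooden stool: a rectangular seat 322 mm (x) by 350 mm (y), 30 mm thick, top face at z = 430 mm, on four square legs, each 26×26 mm in cross-section. The legs rest on z = 0, each flush with a corner of the seat. Four stretchers, 26 mm wide and 21 mm tall, connect adjacent legs with their undersides at z = 255 mm, each running between the inner faces of the legs it joins and aligned with the legs' outer faces on the other axis.

The picture frame is on top of the table. Four stools sit around the table at the −y, +y, −x, +x sides.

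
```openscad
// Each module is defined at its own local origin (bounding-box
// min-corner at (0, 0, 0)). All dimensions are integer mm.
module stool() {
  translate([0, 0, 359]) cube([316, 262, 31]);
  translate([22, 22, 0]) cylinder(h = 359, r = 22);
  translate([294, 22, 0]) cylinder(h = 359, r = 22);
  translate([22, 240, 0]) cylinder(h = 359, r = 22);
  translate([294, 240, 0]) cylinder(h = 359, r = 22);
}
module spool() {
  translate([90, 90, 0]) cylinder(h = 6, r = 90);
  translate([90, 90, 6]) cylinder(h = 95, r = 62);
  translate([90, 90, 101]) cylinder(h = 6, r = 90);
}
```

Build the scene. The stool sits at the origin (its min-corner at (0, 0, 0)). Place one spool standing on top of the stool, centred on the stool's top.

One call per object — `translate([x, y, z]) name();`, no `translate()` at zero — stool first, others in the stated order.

stool();
translate([68, 41, 390]) spool();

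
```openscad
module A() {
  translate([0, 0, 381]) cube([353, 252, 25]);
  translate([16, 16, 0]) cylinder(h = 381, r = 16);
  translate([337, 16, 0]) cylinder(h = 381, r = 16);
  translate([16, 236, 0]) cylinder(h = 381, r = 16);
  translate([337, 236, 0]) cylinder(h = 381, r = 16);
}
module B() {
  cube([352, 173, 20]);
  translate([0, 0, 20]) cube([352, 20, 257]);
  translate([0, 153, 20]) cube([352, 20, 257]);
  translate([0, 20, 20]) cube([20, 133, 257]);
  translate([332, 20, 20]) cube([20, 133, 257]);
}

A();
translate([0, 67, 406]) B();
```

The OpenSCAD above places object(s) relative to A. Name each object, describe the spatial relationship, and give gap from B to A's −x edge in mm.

The open box's min-x is at 0; the stool's min-x is 0; gap = 0 mm.

A is a stool. B is an open box. The open box is on top of the stool. The gap from the open box to the stool's −x edge is 0 mm.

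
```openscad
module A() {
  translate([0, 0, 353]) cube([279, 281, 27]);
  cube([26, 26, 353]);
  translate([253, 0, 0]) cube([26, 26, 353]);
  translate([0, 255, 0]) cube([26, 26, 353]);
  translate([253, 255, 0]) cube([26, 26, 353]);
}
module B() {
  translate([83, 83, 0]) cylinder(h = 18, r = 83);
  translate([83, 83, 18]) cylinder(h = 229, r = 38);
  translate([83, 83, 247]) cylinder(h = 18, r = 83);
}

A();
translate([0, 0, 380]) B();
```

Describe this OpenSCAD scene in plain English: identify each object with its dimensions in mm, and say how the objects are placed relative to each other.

A is a four-legged stool. The seat is 279×281 mm, 27 mm thick, top at z = 380 mm. It stands on four square legs, each 26×26 mm in cross-section, from z = 0 to the seat underside, each flush with a corner of the seat.

B is a spool: two coaxial disc flanges of radius 83 mm and thickness 18 mm, joined by a core cylinder of radius 38 mm and height 229 mm. The lower flange rests on z = 0 and the three cylinders share a vertical axis.

The spool is on top of the stool.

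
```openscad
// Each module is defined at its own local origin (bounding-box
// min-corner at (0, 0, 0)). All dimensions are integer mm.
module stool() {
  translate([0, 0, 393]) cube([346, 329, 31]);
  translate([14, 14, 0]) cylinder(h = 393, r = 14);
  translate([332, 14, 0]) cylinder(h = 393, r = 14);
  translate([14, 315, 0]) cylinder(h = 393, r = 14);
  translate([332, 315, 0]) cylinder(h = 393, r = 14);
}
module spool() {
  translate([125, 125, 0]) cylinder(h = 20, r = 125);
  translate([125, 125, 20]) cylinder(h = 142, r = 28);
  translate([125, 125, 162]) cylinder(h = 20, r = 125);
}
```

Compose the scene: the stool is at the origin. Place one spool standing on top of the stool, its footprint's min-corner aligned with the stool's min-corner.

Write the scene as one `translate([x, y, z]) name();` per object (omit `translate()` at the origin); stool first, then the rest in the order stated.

stool();
translate([0, 0, 424]) spool();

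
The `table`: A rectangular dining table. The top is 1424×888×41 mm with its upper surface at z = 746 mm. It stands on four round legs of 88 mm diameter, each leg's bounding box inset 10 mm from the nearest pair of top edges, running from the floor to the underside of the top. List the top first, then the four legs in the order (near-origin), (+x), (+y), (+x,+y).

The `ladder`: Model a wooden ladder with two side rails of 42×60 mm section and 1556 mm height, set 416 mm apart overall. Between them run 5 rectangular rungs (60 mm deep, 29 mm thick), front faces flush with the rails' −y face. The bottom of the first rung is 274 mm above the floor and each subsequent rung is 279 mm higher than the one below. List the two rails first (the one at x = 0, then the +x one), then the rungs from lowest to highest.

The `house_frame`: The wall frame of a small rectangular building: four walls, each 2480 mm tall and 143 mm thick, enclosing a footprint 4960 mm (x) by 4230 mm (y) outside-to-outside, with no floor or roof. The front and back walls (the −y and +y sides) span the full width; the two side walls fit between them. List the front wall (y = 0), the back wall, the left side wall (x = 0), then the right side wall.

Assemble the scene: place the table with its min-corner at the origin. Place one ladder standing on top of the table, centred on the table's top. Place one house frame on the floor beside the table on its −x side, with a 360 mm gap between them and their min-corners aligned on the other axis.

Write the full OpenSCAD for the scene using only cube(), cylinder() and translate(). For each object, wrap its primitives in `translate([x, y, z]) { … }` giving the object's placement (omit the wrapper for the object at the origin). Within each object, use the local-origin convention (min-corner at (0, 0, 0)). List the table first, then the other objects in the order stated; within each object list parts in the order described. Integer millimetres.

translate([0, 0, 705]) cube([1424, 888, 41]);
translate([54, 54, 0]) cylinder(h = 705, r = 44);
translate([1370, 54, 0]) cylinder(h = 705, r = 44);
translate([54, 834, 0]) cylinder(h = 705, r = 44);
translate([1370, 834, 0]) cylinder(h = 705, r = 44);
translate([504, 414, 746]) {
  cube([42, 60, 1556]);
  translate([374, 0, 0]) cube([42, 60, 1556]);
  translate([42, 0, 274]) cube([332, 60, 29]);
  translate([42, 0, 553]) cube([332, 60, 29]);
  translate([42, 0, 832]) cube([332, 60, 29]);
  translate([42, 0, 1111]) cube([332, 60, 29]);
  translate([42, 0, 1390]) cube([332, 60, 29]);
}
translate([-5320, 0, 0]) {
  cube([4960, 143, 2480]);
  translate([0, 4087, 0]) cube([4960, 143, 2480]);
  translate([0, 143, 0]) cube([143, 3944, 2480]);
  translate([4817, 143, 0]) cube([143, 3944, 2480]);
}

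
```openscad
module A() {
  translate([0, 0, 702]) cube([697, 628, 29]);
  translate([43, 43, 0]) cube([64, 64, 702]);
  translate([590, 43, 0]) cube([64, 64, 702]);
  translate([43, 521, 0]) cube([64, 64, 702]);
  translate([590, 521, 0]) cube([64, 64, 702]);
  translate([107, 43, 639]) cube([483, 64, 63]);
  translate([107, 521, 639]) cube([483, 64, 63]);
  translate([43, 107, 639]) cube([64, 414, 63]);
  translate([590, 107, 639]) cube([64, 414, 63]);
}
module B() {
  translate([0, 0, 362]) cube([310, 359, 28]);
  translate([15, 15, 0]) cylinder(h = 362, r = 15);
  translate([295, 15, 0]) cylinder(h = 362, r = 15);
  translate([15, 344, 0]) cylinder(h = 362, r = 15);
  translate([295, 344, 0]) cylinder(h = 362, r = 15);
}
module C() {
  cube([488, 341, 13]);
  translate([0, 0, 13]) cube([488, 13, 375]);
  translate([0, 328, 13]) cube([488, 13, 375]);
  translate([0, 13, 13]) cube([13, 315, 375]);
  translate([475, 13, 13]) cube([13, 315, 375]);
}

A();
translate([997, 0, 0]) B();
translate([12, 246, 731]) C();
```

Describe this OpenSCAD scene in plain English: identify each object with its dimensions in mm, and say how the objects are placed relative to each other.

A is a rectangular dining table. The top is 697×628×29 mm with its upper surface at z = 731 mm. It stands on four 64×64 mm square legs, each inset 43 mm from the nearest pair of top edges, running from the floor to the underside of the top. Four apron rails, 64 mm thick and 63 mm tall, run between adjacent legs with their top edges flush with the underside of the top and their outer faces flush with the legs' outer faces.

B is a four-legged stool. The seat is 310×359 mm, 28 mm thick, top at z = 390 mm. It stands on four round legs, each 30 mm in diameter, from z = 0 to the seat underside, each leg's axis is inset half a diameter from the nearest pair of seat edges (so the leg's bounding box is flush with the corner).

C is an open storage box with external size 488×341×388 mm and wall thickness 13 mm (the base is also 13 mm thick). The base covers the whole footprint; the four walls stand on the base, with the y-facing walls full-width and the x-facing walls fitting between their inner faces.

The stool is on the floor beside the table on its +x side. The open box is on top of the table.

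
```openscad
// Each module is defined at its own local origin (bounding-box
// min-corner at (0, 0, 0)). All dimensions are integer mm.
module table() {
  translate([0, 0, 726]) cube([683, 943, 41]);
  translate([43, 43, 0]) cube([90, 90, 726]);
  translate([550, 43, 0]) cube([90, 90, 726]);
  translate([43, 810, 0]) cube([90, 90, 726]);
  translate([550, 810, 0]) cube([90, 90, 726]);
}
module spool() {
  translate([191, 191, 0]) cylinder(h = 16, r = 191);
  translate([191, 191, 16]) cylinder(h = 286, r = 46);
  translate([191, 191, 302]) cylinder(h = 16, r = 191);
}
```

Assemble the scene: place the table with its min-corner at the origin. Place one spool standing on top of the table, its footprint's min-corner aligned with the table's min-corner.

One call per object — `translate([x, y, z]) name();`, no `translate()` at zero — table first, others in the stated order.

table();
translate([0, 0, 767]) spool();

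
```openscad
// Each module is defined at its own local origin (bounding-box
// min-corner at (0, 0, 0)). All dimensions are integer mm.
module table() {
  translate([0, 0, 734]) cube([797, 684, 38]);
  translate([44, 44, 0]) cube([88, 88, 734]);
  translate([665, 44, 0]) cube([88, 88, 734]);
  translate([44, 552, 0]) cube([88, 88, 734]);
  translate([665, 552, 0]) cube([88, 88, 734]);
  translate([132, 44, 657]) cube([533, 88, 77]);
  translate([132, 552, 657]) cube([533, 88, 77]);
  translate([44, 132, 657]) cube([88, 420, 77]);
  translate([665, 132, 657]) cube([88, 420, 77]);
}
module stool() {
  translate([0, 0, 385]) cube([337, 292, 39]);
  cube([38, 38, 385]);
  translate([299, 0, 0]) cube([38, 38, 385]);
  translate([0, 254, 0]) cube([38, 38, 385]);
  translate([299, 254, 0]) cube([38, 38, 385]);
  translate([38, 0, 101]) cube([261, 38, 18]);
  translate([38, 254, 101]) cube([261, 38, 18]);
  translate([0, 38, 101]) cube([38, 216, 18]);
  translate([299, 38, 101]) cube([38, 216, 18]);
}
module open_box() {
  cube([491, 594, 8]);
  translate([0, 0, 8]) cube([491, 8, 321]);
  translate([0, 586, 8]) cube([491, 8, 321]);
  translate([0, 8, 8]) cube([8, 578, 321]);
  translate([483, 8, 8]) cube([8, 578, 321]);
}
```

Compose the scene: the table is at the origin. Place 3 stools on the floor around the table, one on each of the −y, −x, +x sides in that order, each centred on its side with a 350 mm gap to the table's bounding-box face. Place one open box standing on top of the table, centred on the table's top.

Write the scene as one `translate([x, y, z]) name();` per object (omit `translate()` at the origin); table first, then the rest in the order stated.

table();
translate([230, -642, 0]) stool();
translate([-687, 196, 0]) stool();
translate([1147, 196, 0]) stool();
translate([153, 45, 772]) open_box();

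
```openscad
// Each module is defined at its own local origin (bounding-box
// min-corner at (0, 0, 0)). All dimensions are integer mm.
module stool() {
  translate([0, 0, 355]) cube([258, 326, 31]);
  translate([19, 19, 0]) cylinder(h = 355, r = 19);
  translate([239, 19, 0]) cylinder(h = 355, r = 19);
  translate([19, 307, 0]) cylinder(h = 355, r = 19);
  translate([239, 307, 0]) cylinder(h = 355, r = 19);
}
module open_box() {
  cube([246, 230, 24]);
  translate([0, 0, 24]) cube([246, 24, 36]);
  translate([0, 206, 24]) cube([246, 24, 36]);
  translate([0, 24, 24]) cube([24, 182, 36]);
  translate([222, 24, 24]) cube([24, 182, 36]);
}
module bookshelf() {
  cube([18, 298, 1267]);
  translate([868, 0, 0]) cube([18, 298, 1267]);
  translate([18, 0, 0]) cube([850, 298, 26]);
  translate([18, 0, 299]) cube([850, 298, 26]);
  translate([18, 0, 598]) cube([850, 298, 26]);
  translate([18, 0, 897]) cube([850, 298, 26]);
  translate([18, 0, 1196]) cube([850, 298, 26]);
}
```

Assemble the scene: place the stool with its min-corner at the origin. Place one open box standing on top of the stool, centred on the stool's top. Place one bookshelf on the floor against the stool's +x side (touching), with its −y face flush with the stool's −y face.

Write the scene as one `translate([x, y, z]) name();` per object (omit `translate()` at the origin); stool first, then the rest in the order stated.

stool();
translate([6, 48, 386]) open_box();
translate([258, 0, 0]) bookshelf();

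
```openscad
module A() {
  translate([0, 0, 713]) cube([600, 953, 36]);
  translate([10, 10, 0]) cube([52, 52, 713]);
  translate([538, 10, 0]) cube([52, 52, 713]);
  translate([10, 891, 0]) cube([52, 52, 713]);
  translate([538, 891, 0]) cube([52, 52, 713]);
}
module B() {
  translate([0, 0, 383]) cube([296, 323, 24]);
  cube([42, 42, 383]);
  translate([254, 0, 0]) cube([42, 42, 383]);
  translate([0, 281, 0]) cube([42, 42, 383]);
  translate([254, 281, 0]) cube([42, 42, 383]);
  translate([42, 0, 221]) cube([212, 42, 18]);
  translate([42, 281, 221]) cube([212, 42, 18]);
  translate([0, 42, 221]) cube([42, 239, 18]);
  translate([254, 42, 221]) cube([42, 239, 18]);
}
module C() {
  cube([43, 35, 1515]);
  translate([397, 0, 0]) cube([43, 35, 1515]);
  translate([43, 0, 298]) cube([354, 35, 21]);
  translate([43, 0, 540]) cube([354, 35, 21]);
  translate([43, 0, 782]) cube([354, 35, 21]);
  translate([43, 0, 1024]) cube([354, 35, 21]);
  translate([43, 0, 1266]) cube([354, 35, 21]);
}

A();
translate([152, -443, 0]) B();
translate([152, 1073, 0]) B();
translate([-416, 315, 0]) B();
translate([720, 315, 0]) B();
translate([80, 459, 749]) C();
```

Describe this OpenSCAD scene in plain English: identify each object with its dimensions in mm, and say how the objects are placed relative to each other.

A is a table with a 600×953 mm rectangular top, 36 mm thick, top surface at z = 749 mm, supported by four 52×52 mm square legs, each inset 10 mm from the nearest pair of top edges, running from the floor.

B is a four-legged stool. The seat is a 296×323×24 mm slab whose top surface is at z = 407 mm; four square legs, each 42×42 mm in cross-section, run from the floor (z = 0) to the underside of the seat, each flush with a corner of the seat. Four stretchers, 42 mm wide and 18 mm tall, connect adjacent legs with their undersides at z = 221 mm, each running between the inner faces of the legs it joins and aligned with the legs' outer faces on the other axis.

C is a straight ladder. Two 43×35 mm vertical rails, 1515 mm tall, stand 440 mm apart (outside-to-outside) with their front faces coplanar on the −y side. 5 rungs, each 35 mm deep and 21 mm tall, span between the inner faces of the rails, front faces flush with the rails. The lowest rung's underside is at z = 298 mm and rungs are spaced 242 mm apart (underside to underside).

Four stools sit around the table at the −y, +y, −x, +x sides. The ladder is on top of the table, centred.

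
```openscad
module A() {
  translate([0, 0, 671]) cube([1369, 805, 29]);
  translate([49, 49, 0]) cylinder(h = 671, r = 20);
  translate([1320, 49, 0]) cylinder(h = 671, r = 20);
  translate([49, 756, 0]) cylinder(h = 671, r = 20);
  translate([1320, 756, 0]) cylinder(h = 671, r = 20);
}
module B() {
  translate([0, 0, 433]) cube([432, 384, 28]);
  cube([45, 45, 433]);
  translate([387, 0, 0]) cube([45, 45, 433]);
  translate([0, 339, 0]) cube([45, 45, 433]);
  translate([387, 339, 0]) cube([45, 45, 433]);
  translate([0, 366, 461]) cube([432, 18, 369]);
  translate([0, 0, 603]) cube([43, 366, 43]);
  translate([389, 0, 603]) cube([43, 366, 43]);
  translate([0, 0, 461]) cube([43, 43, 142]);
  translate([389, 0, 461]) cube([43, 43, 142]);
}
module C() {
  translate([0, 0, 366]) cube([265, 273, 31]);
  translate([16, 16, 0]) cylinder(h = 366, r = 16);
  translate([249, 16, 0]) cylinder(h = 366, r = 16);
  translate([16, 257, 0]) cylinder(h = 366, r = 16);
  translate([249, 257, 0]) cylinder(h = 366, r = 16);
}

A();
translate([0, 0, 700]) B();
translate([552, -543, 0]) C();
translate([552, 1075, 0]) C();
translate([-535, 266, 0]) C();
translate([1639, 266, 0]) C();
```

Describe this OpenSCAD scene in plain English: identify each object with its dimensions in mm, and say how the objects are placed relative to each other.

A is a table: top 1369 mm (x) × 805 mm (y), 29 mm thick, upper face at z = 700 mm, on four round legs of 40 mm diameter, each leg's bounding box inset 29 mm from the nearest pair of top edges, running from z = 0 to the bottom of the top.

B is a chair. The seat is a 432×384×28 mm slab with its top at z = 461 mm, on four 45×45 mm corner legs (flush with the seat edges, standing on z = 0). A flat backrest 18 mm thick, 369 mm tall, spans the full seat width and rises from the seat top along its +y edge, rear face flush with the rear of the seat. Two armrests of 43×43 mm section run along each side from the seat's front edge to the front of the backrest, top faces 185 mm above the seat top and outer faces flush with the seat's x-edges; a 43×43 mm post under the front of each armrest stands on the seat at the front corner.

C is a four-legged stool. The seat is a 265×273×31 mm slab whose top surface is at z = 397 mm; four round legs, each 32 mm in diameter, run from the floor (z = 0) to the underside of the seat, each leg's axis is inset half a diameter from the nearest pair of seat edges (so the leg's bounding box is flush with the corner).

The chair is on top of the table. Four stools sit around the table at the −y, +y, −x, +x sides.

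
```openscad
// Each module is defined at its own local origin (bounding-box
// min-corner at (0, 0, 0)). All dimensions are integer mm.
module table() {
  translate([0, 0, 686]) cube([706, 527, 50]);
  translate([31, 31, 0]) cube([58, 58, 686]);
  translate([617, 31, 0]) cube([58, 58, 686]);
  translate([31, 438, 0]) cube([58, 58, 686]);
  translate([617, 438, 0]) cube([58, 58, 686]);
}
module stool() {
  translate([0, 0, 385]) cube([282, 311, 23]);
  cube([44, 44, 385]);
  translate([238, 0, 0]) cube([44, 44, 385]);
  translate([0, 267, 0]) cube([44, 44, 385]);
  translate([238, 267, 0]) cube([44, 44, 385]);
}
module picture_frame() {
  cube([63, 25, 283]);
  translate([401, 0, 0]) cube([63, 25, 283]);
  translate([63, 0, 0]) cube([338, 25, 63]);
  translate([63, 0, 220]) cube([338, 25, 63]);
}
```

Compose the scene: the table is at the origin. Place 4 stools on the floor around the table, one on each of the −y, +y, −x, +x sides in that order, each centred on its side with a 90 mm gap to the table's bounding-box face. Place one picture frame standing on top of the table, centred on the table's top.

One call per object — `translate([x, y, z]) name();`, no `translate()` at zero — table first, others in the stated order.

table();
translate([212, -401, 0]) stool();
translate([212, 617, 0]) stool();
translate([-372, 108, 0]) stool();
translate([796, 108, 0]) stool();
translate([121, 251, 736]) picture_frame();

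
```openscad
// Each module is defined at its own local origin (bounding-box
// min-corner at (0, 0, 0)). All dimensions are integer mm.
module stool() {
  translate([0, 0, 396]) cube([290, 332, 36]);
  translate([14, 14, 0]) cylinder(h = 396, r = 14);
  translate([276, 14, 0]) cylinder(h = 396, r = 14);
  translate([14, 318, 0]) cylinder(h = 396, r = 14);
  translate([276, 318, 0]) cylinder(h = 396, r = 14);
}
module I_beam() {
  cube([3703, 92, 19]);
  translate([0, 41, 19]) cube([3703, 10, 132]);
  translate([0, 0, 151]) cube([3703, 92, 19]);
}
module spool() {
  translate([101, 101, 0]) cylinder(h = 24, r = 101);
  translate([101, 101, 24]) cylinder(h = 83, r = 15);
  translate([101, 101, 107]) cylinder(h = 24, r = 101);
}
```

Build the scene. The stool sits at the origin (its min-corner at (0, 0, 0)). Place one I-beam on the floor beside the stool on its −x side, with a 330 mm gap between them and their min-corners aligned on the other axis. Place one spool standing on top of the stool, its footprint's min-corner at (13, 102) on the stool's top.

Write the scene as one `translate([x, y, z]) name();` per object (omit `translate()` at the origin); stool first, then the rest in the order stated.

stool();
translate([-4033, 0, 0]) I_beam();
translate([13, 102, 432]) spool();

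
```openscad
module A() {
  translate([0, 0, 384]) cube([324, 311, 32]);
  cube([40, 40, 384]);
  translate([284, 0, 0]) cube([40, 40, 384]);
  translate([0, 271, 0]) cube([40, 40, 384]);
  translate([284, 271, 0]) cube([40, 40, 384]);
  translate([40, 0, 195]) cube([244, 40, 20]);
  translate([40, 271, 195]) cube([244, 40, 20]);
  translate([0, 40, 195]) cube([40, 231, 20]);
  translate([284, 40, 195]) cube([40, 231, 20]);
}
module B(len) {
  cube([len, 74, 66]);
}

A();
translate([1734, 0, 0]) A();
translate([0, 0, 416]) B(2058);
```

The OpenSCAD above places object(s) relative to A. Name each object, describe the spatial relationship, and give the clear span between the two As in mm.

Second stool starts at x = 1734; first ends at x = 324; clear span = 1734 − 324 = 1410 mm.

A is a stool. B is a beam. A beam spans the tops of two stools. The clear span between the two stools is 1410 mm.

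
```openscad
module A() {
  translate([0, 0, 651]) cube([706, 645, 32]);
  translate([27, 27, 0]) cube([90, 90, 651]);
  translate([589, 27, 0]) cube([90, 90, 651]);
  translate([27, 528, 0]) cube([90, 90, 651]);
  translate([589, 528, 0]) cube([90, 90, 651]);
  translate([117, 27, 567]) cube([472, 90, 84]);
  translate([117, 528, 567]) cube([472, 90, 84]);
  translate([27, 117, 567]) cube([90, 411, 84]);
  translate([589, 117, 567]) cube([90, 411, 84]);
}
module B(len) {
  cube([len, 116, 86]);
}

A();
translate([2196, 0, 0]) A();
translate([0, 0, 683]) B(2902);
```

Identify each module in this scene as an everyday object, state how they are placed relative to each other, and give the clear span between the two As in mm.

A is a table. B is a beam. A beam spans the tops of two tables. The clear span between the two tables is 1490 mm.

Second table starts at x = 2196; first ends at x = 706; clear span = 2196 − 706 = 1490 mm.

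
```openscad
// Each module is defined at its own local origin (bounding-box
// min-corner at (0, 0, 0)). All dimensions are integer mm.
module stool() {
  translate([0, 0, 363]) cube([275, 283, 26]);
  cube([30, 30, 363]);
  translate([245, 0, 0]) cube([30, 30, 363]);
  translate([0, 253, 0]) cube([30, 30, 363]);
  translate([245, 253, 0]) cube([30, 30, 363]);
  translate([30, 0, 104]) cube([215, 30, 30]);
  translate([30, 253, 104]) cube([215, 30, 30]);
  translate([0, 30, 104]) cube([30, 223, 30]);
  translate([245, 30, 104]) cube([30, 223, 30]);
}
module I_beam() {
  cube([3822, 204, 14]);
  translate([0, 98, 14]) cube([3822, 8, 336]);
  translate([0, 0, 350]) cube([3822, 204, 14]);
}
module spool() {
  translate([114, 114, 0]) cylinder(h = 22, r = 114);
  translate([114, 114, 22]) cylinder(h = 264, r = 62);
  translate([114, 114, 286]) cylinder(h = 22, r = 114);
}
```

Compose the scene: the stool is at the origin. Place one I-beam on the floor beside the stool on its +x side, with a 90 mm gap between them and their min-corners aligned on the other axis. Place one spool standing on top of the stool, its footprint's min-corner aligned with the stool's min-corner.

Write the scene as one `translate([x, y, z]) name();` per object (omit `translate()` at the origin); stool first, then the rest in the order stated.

stool();
translate([365, 0, 0]) I_beam();
translate([0, 0, 389]) spool();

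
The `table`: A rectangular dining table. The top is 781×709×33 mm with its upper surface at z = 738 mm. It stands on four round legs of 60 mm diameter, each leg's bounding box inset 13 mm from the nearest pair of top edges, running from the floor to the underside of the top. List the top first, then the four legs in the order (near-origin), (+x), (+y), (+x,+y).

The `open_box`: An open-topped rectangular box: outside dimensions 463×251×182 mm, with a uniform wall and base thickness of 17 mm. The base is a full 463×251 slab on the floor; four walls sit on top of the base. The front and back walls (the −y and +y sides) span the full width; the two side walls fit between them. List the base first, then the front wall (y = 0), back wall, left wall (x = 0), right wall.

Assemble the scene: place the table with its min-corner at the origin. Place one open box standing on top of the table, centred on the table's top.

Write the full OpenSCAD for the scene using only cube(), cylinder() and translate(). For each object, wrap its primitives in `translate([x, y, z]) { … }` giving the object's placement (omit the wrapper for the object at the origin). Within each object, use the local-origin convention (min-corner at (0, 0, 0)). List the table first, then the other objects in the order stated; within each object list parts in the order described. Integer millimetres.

translate([0, 0, 705]) cube([781, 709, 33]);
translate([43, 43, 0]) cylinder(h = 705, r = 30);
translate([738, 43, 0]) cylinder(h = 705, r = 30);
translate([43, 666, 0]) cylinder(h = 705, r = 30);
translate([738, 666, 0]) cylinder(h = 705, r = 30);
translate([159, 229, 738]) {
  cube([463, 251, 17]);
  translate([0, 0, 17]) cube([463, 17, 165]);
  translate([0, 234, 17]) cube([463, 17, 165]);
  translate([0, 17, 17]) cube([17, 217, 165]);
  translate([446, 17, 17]) cube([17, 217, 165]);
}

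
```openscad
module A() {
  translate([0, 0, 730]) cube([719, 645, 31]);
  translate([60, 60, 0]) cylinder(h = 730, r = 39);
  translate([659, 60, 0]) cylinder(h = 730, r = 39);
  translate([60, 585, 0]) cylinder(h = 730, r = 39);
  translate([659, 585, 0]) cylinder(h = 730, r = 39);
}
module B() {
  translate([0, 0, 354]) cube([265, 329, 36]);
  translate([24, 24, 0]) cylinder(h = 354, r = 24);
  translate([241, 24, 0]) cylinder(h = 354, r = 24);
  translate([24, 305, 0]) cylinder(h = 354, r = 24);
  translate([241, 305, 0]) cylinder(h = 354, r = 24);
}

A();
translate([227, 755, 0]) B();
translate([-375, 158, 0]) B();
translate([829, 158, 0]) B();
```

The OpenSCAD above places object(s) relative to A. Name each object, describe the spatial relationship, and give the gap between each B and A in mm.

Each stool's nearest face is 110 mm from the table's bounding box.

A is a table. B is a stool. Three stools sit around the table at the +y, −x, +x sides. The gap between each stool and the table is 110 mm.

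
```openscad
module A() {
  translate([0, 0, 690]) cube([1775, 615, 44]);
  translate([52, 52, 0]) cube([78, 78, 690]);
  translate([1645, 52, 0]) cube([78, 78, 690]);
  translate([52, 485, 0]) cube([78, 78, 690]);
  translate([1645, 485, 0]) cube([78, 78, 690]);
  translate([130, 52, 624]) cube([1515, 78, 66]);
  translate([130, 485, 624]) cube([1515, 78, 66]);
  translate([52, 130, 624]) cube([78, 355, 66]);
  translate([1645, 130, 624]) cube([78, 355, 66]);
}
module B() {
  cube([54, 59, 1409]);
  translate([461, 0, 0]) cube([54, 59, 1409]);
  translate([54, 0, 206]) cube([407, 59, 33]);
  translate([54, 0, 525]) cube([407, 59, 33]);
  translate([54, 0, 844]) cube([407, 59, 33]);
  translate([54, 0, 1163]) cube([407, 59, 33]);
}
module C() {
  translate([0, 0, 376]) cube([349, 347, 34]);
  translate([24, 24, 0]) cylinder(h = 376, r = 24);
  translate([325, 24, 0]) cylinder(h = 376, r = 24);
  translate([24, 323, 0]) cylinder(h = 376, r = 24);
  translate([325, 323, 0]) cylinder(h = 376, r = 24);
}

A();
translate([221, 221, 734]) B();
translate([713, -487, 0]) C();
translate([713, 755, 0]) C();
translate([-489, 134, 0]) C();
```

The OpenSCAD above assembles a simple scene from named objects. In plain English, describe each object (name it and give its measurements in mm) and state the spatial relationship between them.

A is a table with a 1775×615 mm rectangular top, 44 mm thick, top surface at z = 734 mm, supported by four 78×78 mm square legs, each inset 52 mm from the nearest pair of top edges, running from the floor. Four apron rails, 78 mm thick and 66 mm tall, run between adjacent legs with their top edges flush with the underside of the top and their outer faces flush with the legs' outer faces.

B is a wooden ladder with two side rails of 54×59 mm section and 1409 mm height, set 515 mm apart overall. Between them run 4 rectangular rungs (59 mm deep, 33 mm thick), front faces flush with the rails' −y face. The bottom of the first rung is 206 mm above the floor and each subsequent rung is 319 mm higher than the one below.

C is a four-legged stool. The seat is a 349×347×34 mm slab whose top surface is at z = 410 mm; four round legs, each 48 mm in diameter, run from the floor (z = 0) to the underside of the seat, each leg's axis is inset half a diameter from the nearest pair of seat edges (so the leg's bounding box is flush with the corner).

The ladder is on top of the table. Three stools sit around the table at the −y, +y, −x sides.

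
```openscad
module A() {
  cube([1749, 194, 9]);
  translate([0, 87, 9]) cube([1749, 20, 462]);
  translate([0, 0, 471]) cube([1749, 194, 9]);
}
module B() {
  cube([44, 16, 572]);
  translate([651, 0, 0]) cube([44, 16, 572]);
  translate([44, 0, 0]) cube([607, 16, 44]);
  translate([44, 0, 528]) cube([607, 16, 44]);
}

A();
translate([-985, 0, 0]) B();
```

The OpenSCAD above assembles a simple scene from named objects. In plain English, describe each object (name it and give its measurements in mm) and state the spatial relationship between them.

A is an I-beam lying along x, 1749 mm long. Overall section height 480 mm. Two flanges 194 mm wide (y) and 9 mm thick, one on the floor and one at the top; a web 20 mm thick runs between them, centred on the flange width.

B is a rectangular picture frame lying in the x–z plane (depth along y). The opening is 607 mm wide (x) by 484 mm tall (z), surrounded by a border 44 mm wide on all four sides. The frame is 16 mm deep and is made of two full-height vertical stiles with two horizontal rails fitted between them.

The picture frame is on the floor beside the I-beam on its −x side.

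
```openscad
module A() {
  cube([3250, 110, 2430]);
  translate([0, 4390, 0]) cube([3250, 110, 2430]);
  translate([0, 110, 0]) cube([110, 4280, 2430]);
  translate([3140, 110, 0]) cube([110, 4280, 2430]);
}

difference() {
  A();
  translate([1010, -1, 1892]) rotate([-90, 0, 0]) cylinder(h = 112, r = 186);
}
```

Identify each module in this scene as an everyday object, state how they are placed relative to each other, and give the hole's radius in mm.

A is a house frame. The house frame has a circular hole through its front wall. The hole's radius is 186 mm.

The subtracted cylinder has r = 186 mm.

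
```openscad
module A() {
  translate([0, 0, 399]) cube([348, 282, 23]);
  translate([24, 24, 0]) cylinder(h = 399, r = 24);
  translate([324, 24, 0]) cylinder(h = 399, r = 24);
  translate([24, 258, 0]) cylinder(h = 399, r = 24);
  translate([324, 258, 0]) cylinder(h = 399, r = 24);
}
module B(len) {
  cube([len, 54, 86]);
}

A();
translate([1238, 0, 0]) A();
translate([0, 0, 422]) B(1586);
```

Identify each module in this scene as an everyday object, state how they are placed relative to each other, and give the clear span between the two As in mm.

Second stool starts at x = 1238; first ends at x = 348; clear span = 1238 − 348 = 890 mm.

A is a stool. B is a beam. A beam spans the tops of two stools. The clear span between the two stools is 890 mm.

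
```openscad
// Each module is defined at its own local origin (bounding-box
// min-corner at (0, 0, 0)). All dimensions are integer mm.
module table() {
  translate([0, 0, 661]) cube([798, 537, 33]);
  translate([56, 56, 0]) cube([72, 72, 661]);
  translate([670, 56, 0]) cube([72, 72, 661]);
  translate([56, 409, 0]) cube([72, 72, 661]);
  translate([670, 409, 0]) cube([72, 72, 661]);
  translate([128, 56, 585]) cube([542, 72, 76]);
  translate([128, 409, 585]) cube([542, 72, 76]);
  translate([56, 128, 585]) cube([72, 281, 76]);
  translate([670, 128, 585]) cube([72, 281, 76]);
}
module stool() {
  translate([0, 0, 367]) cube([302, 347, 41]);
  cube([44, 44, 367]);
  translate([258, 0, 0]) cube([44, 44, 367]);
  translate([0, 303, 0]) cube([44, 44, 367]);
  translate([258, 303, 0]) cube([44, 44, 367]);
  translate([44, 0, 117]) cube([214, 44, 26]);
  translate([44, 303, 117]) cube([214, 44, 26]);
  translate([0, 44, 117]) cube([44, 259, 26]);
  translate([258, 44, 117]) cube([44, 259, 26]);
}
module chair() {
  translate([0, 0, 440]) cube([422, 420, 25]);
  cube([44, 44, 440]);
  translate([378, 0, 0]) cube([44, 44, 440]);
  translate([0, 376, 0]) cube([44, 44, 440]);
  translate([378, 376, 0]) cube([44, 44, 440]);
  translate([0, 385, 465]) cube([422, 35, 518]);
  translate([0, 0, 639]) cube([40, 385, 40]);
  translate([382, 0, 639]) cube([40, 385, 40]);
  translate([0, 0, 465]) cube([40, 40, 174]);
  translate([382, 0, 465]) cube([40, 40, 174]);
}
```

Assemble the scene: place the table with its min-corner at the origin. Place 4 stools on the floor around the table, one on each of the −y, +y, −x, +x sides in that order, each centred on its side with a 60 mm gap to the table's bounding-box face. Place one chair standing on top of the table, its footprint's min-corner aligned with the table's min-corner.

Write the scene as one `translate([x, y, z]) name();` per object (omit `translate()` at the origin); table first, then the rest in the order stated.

table();
translate([248, -407, 0]) stool();
translate([248, 597, 0]) stool();
translate([-362, 95, 0]) stool();
translate([858, 95, 0]) stool();
translate([0, 0, 694]) chair();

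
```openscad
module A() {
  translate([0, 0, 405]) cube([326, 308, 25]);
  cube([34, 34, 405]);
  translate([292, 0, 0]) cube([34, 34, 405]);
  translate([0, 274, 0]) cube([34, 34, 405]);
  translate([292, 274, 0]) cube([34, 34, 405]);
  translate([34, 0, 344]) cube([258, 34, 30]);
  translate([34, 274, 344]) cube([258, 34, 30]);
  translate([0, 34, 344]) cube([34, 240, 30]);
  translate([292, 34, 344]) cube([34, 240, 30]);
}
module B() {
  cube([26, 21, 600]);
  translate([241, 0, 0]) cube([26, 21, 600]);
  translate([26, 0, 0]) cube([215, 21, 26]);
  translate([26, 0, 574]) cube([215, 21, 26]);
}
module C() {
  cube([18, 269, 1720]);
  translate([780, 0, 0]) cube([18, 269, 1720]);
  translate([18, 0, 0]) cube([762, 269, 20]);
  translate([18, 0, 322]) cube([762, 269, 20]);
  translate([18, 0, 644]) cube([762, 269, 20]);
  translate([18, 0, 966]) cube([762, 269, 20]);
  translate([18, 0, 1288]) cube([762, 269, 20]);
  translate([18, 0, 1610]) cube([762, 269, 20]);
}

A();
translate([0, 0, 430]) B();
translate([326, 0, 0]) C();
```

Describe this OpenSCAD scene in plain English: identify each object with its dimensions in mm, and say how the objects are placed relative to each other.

A is a simple wooden stool: a rectangular seat 326 mm (x) by 308 mm (y), 25 mm thick, top face at z = 430 mm, on four square legs, each 34×34 mm in cross-section. The legs rest on z = 0, each flush with a corner of the seat. Four stretchers, 34 mm wide and 30 mm tall, connect adjacent legs with their undersides at z = 344 mm, each running between the inner faces of the legs it joins and aligned with the legs' outer faces on the other axis.

B is a picture frame with a 215×548 mm rectangular opening (x by z) and a uniform 26 mm border on every side. Frame depth is 21 mm along y. It is built from two vertical stiles running the full outside height and two horizontal rails spanning the gap between the stiles.

C is a bookshelf 798 mm wide overall, 269 mm deep and 1720 mm tall. The two sides are 18 mm thick vertical panels. 6 horizontal shelves of 20 mm thickness span between the inner faces of the sides; the lowest shelf sits on the floor and shelves are stacked with a clear vertical gap of 302 mm between each pair.

The picture frame is on top of the stool. The bookshelf is against the stool's +x side, with their −y faces flush.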